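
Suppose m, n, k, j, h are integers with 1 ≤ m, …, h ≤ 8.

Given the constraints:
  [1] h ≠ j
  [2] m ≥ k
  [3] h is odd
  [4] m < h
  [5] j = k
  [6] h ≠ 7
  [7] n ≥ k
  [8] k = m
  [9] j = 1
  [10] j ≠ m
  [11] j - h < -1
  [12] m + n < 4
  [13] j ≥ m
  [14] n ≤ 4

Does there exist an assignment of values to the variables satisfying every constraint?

From constraints 5 and 8, j = k = m, so j = m. But constraint 10 says j ≠ m. Contradiction.

Unsatisfiable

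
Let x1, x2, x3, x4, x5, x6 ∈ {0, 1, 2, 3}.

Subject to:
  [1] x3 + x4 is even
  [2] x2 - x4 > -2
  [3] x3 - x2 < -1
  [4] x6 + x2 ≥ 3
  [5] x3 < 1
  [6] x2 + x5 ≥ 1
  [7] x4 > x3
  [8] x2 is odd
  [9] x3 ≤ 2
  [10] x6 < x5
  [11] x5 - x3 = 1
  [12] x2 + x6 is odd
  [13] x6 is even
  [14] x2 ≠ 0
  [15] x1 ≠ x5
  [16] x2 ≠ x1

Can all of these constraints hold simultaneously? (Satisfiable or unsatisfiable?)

Satisfiable

Setting (x1, x2, x3, x4, x5, x6) = (0, 3, 0, 2, 1, 0) satisfies everything: constraint 2: x2 - x4 = 1; constraint 3: x3 - x2 = -3, and the others follow.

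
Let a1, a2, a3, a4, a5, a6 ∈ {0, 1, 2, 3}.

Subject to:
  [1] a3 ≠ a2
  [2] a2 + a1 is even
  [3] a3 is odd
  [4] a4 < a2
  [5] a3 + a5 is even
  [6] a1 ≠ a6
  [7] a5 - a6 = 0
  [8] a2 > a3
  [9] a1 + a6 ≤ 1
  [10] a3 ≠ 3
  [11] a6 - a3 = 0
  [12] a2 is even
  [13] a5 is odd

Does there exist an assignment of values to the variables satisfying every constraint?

Take a1 = 0, a2 = 2, a3 = 1, a4 = 0, a5 = 1, a6 = 1. Then constraint 7: a5 - a6 = 0; constraint 9: a1 + a6 = 1, and every other listed constraint is also met.

Satisfiable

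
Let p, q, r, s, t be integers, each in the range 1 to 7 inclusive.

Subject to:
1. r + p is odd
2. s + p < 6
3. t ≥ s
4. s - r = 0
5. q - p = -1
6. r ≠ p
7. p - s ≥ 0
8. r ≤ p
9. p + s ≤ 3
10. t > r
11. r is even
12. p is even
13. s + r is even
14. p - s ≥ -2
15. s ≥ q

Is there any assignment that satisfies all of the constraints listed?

Unsatisfiable

Constraint 11 makes r even and constraint 12 makes p even, so r + p must be even. Constraint 1 says r + p is odd — contradiction.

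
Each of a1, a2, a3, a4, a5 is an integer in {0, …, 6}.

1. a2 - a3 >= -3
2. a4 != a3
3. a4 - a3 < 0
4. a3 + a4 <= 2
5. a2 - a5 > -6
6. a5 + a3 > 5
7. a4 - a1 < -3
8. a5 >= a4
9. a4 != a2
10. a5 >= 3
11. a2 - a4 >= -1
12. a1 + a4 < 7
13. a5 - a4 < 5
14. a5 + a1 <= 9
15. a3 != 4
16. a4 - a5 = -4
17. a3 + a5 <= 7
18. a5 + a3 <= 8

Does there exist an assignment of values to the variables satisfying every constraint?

Satisfiable

One satisfying assignment is a1 = 5, a2 = 1, a3 = 2, a4 = 0, a5 = 4.
For the less obvious constraints — constraint 1: a2 - a3 = -1; constraint 3: a4 - a3 = -2 — and the others hold by inspection.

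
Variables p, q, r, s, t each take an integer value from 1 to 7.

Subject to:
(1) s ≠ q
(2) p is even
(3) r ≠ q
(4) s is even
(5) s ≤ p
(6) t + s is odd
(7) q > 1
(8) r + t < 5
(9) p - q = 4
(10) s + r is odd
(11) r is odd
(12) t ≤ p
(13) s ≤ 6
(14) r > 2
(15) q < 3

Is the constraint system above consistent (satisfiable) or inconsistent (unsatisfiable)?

One satisfying assignment is p = 6, q = 2, r = 3, s = 4, t = 1.
For the less obvious constraints — constraint 8: r + t = 4; constraint 9: p - q = 4 — and the others hold by inspection.

Satisfiable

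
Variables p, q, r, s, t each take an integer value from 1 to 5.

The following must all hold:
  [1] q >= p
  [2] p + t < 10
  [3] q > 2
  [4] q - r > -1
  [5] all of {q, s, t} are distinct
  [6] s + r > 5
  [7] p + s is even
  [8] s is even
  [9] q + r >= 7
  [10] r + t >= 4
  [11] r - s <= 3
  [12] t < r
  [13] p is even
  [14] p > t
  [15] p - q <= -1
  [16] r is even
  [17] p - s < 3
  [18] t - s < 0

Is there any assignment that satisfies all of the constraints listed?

Try p = 4, q = 5, r = 4, s = 4, t = 3.
Check constraint 2: p + t = 7; constraint 4: q - r = 1. The remaining constraints are straightforward to verify.

Satisfiable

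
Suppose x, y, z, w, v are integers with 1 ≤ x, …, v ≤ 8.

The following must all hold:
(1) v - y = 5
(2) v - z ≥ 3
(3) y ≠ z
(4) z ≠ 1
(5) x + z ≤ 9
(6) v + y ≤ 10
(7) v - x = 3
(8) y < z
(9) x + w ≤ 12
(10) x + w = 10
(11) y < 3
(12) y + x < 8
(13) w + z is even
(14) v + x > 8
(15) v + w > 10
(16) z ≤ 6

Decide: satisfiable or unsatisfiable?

The assignment x = 4, y = 2, z = 4, w = 6, v = 7 works:
  constraint 1 holds since v - y = 5.
  constraint 2 holds since v - z = 3.
The rest check out directly.

Satisfiable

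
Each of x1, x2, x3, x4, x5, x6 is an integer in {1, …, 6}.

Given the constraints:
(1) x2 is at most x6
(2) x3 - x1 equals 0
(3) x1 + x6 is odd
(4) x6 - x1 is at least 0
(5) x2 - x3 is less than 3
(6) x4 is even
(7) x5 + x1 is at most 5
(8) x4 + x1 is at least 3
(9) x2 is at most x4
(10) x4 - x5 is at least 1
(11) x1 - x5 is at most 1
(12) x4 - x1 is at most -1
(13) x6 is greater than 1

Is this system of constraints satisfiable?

Unsatisfiable

Constraints 10, 11, and 12 give x4 − x5 ≥ 1, x5 − x1 ≥ -1, x1 − x4 ≥ 1.
Adding all 3 inequalities: the left sides telescope to 0, and the right sides sum to 1 + (-1) + 1 = 1. So 0 ≥ 1, which is false.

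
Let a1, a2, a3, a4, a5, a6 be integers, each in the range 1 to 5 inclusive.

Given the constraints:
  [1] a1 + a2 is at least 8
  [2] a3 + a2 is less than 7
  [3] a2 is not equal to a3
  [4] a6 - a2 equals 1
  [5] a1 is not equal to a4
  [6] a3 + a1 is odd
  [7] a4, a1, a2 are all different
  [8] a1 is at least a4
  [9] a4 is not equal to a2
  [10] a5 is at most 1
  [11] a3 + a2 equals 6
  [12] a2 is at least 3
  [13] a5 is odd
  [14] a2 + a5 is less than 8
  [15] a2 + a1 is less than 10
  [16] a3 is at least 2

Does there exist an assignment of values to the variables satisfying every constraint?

Satisfiable

Try a1 = 5, a2 = 4, a3 = 2, a4 = 2, a5 = 1, a6 = 5.
Check constraint 1: a1 + a2 = 9; constraint 2: a3 + a2 = 6. The remaining constraints are straightforward to verify.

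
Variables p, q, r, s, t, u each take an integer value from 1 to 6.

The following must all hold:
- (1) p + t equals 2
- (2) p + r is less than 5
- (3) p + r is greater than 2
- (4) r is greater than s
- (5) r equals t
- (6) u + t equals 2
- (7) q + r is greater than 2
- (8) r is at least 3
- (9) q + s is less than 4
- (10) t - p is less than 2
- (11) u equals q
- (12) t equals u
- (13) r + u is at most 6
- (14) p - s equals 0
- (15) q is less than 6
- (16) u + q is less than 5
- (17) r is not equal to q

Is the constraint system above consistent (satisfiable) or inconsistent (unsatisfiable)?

From constraints 5, 11, and 12, r = t = u = q, so r = q. But constraint 17 says r ≠ q. Contradiction.

Unsatisfiable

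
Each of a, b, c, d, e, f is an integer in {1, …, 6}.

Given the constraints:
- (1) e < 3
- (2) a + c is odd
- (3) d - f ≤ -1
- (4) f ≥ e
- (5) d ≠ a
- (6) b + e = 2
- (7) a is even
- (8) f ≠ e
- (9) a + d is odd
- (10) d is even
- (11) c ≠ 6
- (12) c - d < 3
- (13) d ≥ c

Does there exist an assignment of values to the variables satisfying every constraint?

Constraint 7 makes a even and constraint 10 makes d even, so a + d must be even. Constraint 9 says a + d is odd — contradiction.

Unsatisfiable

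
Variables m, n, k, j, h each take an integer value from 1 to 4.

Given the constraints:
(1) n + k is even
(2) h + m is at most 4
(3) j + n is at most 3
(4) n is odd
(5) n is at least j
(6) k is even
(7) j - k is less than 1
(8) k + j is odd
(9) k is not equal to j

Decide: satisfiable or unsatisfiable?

Unsatisfiable

Constraint 4 makes n odd and constraint 6 makes k even, so n + k must be odd. Constraint 1 says n + k is even — contradiction.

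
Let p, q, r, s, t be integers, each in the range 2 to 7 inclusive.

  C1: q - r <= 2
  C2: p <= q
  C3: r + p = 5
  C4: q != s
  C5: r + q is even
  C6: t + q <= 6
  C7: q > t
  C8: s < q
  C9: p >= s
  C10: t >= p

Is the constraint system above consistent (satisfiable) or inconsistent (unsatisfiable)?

Satisfiable

The assignment p = 2, q = 3, r = 3, s = 2, t = 2 works:
  constraint 1 holds since q - r = 0.
  constraint 3 holds since r + p = 5.
The rest check out directly.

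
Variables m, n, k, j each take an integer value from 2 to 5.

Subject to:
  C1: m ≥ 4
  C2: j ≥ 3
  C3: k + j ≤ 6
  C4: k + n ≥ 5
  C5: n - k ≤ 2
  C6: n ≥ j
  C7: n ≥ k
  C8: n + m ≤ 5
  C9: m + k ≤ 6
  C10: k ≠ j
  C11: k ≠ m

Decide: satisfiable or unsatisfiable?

From constraints 2 and 6: n ≥ j ≥ 3. From constraint 1: m ≥ 4. Hence n + m ≥ 7. But constraint 8 requires n + m ≤ 5, and 5 < 7. Contradiction.

Unsatisfiable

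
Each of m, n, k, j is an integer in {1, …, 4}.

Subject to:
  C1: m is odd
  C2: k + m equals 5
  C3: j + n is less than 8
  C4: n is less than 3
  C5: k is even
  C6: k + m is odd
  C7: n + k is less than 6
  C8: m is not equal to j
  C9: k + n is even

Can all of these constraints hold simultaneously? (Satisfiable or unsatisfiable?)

Take m = 3, n = 2, k = 2, j = 4. Then constraint 2: k + m = 5; constraint 3: j + n = 6, and every other listed constraint is also met.

Satisfiable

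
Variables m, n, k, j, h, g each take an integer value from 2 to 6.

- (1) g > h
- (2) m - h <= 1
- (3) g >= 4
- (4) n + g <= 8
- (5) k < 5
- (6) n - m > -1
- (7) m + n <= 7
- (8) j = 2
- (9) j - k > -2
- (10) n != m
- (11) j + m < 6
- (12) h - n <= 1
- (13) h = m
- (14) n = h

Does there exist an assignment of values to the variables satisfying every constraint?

From constraints 13 and 14, n = h = m, so n = m. But constraint 10 says n ≠ m. Contradiction.

Unsatisfiable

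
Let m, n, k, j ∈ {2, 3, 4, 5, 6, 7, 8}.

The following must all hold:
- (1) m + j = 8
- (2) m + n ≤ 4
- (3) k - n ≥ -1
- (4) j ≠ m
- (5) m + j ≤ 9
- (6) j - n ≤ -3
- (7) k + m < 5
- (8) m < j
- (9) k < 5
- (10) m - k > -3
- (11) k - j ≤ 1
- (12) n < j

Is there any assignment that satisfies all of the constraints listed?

Constraints 3, 6, and 11 give n − j ≥ 3, j − k ≥ -1, k − n ≥ -1.
Adding all 3 inequalities: the left sides telescope to 0, and the right sides sum to 3 + (-1) + (-1) = 1. So 0 ≥ 1, which is false.

Unsatisfiable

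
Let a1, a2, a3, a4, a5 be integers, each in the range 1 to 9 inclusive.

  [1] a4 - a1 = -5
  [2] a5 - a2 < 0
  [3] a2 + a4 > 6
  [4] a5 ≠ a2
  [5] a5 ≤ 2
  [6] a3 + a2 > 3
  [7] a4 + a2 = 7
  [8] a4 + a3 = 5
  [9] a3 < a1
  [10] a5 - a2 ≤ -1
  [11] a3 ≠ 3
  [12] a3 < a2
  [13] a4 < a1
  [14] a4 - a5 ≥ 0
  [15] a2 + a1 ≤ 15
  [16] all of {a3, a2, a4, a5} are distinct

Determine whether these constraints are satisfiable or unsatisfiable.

The assignment a1 = 9, a2 = 3, a3 = 1, a4 = 4, a5 = 2 works:
  constraint 1 holds since a4 - a1 = -5.
  constraint 2 holds since a5 - a2 = -1.
The rest check out directly.

Satisfiable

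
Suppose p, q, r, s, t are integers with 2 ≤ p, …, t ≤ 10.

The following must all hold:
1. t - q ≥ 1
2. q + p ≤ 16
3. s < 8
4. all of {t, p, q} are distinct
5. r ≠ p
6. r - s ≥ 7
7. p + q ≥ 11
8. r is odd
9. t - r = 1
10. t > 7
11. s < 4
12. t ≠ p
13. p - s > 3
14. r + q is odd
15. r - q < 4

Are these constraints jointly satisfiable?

Setting (p, q, r, s, t) = (6, 8, 9, 2, 10) satisfies everything: constraint 1: t - q = 2; constraint 2: q + p = 14; constraint 6: r - s = 7, and the others follow.

Satisfiable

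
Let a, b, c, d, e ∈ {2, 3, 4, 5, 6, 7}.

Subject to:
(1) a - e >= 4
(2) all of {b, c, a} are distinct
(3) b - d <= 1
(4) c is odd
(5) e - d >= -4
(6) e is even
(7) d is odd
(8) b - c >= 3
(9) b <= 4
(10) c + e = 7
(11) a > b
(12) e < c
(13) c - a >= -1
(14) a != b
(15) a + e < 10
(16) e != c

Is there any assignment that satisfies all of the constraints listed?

Constraints 1, 3, 5, 8, and 13 give d − b ≥ -1, b − c ≥ 3, c − a ≥ -1, a − e ≥ 4, e − d ≥ -4.
Adding all 5 inequalities: the left sides telescope to 0, and the right sides sum to (-1) + 3 + (-1) + 4 + (-4) = 1. So 0 ≥ 1, which is false.

Unsatisfiable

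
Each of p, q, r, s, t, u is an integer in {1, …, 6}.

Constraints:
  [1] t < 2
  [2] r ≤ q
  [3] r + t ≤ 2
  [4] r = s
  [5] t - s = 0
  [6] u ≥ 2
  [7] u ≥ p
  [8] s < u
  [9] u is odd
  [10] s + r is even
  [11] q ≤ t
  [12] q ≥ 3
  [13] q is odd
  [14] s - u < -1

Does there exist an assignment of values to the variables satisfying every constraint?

From constraints 11 and 12: t ≥ q and q ≥ 3, so t ≥ 3. From constraint 1: t ≤ 1. But 1 < 3, so no value of t works.

Unsatisfiable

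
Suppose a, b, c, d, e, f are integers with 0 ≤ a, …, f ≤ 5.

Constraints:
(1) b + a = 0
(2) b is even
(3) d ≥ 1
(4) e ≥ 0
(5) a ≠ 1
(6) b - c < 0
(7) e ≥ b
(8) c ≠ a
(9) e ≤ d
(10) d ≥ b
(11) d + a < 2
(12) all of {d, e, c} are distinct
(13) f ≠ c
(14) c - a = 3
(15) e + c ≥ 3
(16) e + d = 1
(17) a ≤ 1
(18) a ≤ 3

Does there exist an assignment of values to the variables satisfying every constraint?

One satisfying assignment is a = 0, b = 0, c = 3, d = 1, e = 0, f = 5.
For the less obvious constraints — constraint 1: b + a = 0; constraint 6: b - c = -3; constraint 11: d + a = 1 — and the others hold by inspection.

Satisfiable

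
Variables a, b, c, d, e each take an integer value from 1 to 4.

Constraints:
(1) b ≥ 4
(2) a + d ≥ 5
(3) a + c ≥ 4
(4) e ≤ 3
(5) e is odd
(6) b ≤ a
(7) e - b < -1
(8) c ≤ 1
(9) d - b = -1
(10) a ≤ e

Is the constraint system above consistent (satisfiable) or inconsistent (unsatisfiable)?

From constraints 1 and 6: a ≥ b and b ≥ 4, so a ≥ 4. From constraints 4 and 10: a ≤ e and e ≤ 3, so a ≤ 3. But 3 < 4, so no value of a works.

Unsatisfiable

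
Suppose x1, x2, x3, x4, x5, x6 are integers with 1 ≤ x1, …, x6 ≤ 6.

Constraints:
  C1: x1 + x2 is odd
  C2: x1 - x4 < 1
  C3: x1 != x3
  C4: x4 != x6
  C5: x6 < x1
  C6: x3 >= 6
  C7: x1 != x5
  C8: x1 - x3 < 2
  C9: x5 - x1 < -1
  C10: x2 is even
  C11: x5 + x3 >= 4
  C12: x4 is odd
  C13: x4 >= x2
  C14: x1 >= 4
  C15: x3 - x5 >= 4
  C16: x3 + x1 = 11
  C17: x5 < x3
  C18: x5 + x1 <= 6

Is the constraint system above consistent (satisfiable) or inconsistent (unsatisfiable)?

Satisfiable

Setting (x1, x2, x3, x4, x5, x6) = (5, 4, 6, 5, 1, 4) satisfies everything: constraint 2: x1 - x4 = 0; constraint 8: x1 - x3 = -1, and the others follow.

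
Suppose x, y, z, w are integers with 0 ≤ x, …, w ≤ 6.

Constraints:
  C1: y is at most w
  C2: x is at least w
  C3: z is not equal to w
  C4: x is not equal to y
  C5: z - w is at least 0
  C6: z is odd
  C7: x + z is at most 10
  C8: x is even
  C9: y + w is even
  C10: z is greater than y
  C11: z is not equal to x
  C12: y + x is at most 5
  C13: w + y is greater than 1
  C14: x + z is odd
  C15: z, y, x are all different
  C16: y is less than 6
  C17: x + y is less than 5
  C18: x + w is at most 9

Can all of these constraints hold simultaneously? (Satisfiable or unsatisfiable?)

One satisfying assignment is x = 4, y = 0, z = 5, w = 2.
For the less obvious constraints — constraint 5: z - w = 3; constraint 7: x + z = 9; constraint 12: y + x = 4 — and the others hold by inspection.

Satisfiable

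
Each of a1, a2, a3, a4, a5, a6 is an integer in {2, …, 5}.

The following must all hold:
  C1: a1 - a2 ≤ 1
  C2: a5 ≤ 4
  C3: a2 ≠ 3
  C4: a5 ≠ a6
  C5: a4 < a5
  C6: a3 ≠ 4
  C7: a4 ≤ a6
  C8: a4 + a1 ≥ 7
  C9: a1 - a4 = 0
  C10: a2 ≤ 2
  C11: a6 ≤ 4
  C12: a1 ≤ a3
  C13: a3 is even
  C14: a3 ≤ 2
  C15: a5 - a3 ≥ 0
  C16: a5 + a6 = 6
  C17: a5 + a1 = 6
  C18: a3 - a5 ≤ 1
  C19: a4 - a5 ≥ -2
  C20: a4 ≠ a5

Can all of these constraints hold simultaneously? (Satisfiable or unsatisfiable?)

From constraints 7 and 11: a4 ≤ a6 ≤ 4. From constraints 12 and 14: a1 ≤ a3 ≤ 2. Hence a4 + a1 ≤ 6. But constraint 8 requires a4 + a1 ≥ 7, and 7 > 6. Contradiction.

Unsatisfiable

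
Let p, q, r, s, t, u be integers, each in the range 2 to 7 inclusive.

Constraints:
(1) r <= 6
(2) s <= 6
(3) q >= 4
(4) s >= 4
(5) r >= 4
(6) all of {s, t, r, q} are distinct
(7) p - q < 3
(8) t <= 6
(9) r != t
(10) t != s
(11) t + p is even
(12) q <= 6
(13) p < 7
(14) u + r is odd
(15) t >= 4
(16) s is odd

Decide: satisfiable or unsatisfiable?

Constraints 1, 2, 3, 4, 5, 8, 12, and 15 confine each of s, t, r, q to the 3 values {4, …, 6}.
Constraint 6 requires all 4 of them to be distinct, but only 3 values are available — impossible by the pigeonhole principle.

Unsatisfiable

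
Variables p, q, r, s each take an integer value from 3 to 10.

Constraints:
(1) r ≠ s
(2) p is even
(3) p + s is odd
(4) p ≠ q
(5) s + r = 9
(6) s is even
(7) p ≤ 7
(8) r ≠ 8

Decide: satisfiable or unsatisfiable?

Constraint 2 makes p even and constraint 6 makes s even, so p + s must be even. Constraint 3 says p + s is odd — contradiction.

Unsatisfiable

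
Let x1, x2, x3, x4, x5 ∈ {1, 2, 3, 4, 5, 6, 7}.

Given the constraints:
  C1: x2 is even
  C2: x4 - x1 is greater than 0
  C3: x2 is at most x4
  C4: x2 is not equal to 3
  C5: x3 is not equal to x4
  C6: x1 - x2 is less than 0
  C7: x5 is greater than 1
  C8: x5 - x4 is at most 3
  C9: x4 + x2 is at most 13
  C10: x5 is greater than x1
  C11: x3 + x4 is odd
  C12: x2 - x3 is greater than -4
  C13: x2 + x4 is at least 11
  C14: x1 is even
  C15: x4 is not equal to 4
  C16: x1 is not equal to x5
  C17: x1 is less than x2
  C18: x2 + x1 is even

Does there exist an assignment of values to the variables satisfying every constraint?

The assignment x1 = 4, x2 = 6, x3 = 7, x4 = 6, x5 = 7 works:
  constraint 2 holds since x4 - x1 = 2.
  constraint 6 holds since x1 - x2 = -2.
The rest check out directly.

Satisfiable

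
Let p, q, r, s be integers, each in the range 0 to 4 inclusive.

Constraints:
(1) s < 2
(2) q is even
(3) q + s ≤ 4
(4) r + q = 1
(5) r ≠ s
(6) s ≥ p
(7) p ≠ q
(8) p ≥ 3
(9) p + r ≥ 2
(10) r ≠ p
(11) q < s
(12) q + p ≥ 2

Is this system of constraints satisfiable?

From constraints 6 and 8: s ≥ p and p ≥ 3, so s ≥ 3. From constraint 1: s ≤ 1. But 1 < 3, so no value of s works.

Unsatisfiable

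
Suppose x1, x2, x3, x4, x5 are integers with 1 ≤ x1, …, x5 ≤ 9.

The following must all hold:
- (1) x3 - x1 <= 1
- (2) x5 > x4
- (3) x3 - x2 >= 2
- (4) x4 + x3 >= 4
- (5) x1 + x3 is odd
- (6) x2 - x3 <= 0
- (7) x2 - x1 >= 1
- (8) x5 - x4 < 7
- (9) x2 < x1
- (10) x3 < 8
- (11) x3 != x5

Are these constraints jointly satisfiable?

Unsatisfiable

Constraints 1, 3, and 7 give x2 − x1 ≥ 1, x1 − x3 ≥ -1, x3 − x2 ≥ 2.
Adding all 3 inequalities: the left sides telescope to 0, and the right sides sum to 1 + (-1) + 2 = 2. So 0 ≥ 2, which is false.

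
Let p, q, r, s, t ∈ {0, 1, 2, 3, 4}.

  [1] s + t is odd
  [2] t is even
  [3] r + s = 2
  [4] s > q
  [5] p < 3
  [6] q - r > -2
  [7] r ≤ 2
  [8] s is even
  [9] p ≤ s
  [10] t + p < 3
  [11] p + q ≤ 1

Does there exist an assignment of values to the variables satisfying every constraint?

Unsatisfiable

Constraint 8 makes s even and constraint 2 makes t even, so s + t must be even. Constraint 1 says s + t is odd — contradiction.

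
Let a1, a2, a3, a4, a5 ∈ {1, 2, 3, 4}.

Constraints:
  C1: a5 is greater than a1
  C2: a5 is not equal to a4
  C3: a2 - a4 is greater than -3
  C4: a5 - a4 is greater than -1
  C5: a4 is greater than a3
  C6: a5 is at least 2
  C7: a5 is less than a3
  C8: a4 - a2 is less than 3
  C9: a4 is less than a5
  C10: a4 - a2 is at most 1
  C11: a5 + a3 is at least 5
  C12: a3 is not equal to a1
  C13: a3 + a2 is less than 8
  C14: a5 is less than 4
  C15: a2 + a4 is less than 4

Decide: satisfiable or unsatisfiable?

Constraints 5, 7, and 9 give a5 < a3, a3 < a4, a4 < a5. Chaining: a5 < a3 < a4 < a5, which forces a5 < a5 — impossible.

Unsatisfiable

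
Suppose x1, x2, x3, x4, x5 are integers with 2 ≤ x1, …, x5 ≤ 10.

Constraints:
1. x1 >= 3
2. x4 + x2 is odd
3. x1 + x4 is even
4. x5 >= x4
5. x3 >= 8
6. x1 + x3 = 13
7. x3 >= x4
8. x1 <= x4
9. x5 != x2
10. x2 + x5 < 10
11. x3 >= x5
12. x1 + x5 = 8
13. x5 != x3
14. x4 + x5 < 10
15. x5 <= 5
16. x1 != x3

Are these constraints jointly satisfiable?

The assignment x1 = 4, x2 = 3, x3 = 9, x4 = 4, x5 = 4 works:
  constraint 6 holds since x1 + x3 = 13.
  constraint 10 holds since x2 + x5 = 7.
The rest check out directly.

Satisfiable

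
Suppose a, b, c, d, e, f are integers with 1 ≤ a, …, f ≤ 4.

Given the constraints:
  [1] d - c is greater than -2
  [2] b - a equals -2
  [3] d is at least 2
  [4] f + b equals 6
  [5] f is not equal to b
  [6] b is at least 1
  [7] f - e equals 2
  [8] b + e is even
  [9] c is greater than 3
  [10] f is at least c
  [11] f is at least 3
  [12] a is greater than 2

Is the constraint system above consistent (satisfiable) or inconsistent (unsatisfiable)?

The assignment a = 4, b = 2, c = 4, d = 3, e = 2, f = 4 works:
  constraint 1 holds since d - c = -1.
  constraint 2 holds since b - a = -2.
The rest check out directly.

Satisfiable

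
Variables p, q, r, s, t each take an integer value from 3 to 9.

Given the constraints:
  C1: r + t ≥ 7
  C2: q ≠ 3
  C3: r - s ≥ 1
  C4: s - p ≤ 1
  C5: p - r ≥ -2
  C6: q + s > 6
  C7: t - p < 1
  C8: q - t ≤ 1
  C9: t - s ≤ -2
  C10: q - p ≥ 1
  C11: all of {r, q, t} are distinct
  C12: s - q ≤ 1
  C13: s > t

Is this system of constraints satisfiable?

Unsatisfiable

Constraints 3, 5, 8, 9, and 10 give s − t ≥ 2, t − q ≥ -1, q − p ≥ 1, p − r ≥ -2, r − s ≥ 1.
Adding all 5 inequalities: the left sides telescope to 0, and the right sides sum to 2 + (-1) + 1 + (-2) + 1 = 1. So 0 ≥ 1, which is false.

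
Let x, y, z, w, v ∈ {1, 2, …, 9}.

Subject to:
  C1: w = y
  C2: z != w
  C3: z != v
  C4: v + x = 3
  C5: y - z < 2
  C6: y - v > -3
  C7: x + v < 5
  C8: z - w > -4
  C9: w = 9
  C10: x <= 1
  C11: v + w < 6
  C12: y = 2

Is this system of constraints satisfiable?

Constraint 9 fixes w = 9 and constraint 12 fixes y = 2, but constraint 1 requires w = y. Since 9 ≠ 2, contradiction.

Unsatisfiable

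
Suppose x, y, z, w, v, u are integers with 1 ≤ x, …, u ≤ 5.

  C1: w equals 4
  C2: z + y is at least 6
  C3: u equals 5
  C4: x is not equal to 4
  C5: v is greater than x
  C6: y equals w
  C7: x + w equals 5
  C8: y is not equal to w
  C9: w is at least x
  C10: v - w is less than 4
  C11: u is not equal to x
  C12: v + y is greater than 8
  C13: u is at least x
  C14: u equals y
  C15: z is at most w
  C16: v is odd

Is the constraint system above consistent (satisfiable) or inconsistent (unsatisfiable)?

Constraint 3 fixes u = 5 and constraint 1 fixes w = 4. Constraints 6 and 14 give u = y = w, so u = w. But 5 ≠ 4 — contradiction.

Unsatisfiable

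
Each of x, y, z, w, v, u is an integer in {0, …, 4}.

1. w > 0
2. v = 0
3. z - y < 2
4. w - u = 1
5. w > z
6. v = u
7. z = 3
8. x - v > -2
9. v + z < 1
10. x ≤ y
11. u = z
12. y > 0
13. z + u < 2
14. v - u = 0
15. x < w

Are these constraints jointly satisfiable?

Unsatisfiable

Constraint 2 fixes v = 0 and constraint 7 fixes z = 3. Constraints 6 and 11 give v = u = z, so v = z. But 0 ≠ 3 — contradiction.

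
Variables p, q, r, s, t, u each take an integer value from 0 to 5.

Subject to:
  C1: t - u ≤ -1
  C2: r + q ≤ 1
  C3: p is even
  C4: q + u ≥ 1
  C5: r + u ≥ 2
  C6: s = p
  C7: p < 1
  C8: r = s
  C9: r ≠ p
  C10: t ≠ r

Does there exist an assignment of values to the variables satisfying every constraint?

From constraints 6 and 8, r = s = p, so r = p. But constraint 9 says r ≠ p. Contradiction.

Unsatisfiable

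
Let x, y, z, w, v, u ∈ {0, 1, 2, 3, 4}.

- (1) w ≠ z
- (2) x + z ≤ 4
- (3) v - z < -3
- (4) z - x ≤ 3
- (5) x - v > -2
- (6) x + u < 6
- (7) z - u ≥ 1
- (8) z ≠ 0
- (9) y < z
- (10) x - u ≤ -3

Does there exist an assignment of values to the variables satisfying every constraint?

Constraints 4, 7, and 10 give u − x ≥ 3, x − z ≥ -3, z − u ≥ 1.
Adding all 3 inequalities: the left sides telescope to 0, and the right sides sum to 3 + (-3) + 1 = 1. So 0 ≥ 1, which is false.

Unsatisfiable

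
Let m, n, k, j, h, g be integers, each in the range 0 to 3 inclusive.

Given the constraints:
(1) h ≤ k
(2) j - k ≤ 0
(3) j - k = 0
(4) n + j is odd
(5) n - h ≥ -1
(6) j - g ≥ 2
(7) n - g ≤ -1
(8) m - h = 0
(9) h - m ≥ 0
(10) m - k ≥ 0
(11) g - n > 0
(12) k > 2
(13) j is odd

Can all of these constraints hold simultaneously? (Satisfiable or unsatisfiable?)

Unsatisfiable

Constraints 2, 5, 6, 7, 9, and 10 give h − m ≥ 0, m − k ≥ 0, k − j ≥ 0, j − g ≥ 2, g − n ≥ 1, n − h ≥ -1.
Adding all 6 inequalities: the left sides telescope to 0, and the right sides sum to 0 + 0 + 0 + 2 + 1 + (-1) = 2. So 0 ≥ 2, which is false.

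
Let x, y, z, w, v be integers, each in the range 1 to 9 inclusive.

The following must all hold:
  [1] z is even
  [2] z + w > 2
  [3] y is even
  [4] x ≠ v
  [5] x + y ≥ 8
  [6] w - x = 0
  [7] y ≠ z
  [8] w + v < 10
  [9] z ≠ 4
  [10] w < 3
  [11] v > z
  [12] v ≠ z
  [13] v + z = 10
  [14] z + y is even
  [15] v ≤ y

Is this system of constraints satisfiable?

The assignment x = 1, y = 8, z = 2, w = 1, v = 8 works:
  constraint 2 holds since z + w = 3.
  constraint 5 holds since x + y = 9.
  constraint 6 holds since w - x = 0.
The rest check out directly.

Satisfiable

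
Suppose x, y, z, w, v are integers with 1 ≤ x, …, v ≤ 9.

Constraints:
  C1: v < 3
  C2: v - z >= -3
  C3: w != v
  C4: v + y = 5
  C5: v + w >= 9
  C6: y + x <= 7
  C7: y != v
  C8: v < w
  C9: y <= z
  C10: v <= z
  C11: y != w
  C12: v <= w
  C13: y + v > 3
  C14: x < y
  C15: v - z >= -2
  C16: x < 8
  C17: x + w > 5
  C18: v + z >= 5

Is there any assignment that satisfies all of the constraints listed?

Satisfiable

The assignment x = 1, y = 3, z = 4, w = 7, v = 2 works:
  constraint 2 holds since v - z = -2.
  constraint 4 holds since v + y = 5.
  constraint 5 holds since v + w = 9.
The rest check out directly.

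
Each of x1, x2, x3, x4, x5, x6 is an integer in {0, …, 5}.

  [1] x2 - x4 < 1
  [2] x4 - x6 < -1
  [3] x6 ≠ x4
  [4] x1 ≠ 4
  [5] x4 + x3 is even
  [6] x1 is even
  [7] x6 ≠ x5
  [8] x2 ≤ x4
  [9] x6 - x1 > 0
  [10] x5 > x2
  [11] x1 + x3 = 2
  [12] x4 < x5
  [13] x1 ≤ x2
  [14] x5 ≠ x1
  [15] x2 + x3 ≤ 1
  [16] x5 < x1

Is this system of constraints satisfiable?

Constraints 8, 12, 13, and 16 give x1 ≤ x2, x2 ≤ x4, x4 < x5, x5 < x1. Chaining: x1 ≤ x2 ≤ x4 < x5 < x1, which forces x1 < x1 — impossible.

Unsatisfiable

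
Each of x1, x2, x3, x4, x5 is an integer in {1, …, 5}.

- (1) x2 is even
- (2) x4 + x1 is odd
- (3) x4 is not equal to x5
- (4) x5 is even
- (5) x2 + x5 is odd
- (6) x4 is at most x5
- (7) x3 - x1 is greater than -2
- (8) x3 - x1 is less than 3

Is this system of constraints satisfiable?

Constraint 1 makes x2 even and constraint 4 makes x5 even, so x2 + x5 must be even. Constraint 5 says x2 + x5 is odd — contradiction.

Unsatisfiable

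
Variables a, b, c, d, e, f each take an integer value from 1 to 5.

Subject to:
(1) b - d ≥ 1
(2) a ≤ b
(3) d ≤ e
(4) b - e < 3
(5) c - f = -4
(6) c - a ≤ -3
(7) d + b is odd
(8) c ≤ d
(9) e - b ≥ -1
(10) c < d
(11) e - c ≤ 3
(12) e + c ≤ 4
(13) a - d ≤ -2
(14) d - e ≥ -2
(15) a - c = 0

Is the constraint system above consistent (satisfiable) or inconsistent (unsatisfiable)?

Constraints 1, 6, 9, 11, and 13 give c − e ≥ -3, e − b ≥ -1, b − d ≥ 1, d − a ≥ 2, a − c ≥ 3.
Adding all 5 inequalities: the left sides telescope to 0, and the right sides sum to (-3) + (-1) + 1 + 2 + 3 = 2. So 0 ≥ 2, which is false.

Unsatisfiable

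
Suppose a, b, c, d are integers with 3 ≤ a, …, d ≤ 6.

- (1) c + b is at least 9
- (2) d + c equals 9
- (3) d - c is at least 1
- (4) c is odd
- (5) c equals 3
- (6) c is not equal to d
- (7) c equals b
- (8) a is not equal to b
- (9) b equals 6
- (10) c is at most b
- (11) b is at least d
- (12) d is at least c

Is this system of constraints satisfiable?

Constraint 5 fixes c = 3 and constraint 9 fixes b = 6, but constraint 7 requires c = b. Since 3 ≠ 6, contradiction.

Unsatisfiable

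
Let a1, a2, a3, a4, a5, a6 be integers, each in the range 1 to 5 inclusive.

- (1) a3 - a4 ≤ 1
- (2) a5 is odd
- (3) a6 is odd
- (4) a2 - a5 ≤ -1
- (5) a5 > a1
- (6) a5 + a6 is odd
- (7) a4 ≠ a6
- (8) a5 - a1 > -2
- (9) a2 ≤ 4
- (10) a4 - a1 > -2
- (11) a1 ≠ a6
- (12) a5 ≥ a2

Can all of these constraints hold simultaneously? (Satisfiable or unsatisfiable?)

Constraint 2 makes a5 odd and constraint 3 makes a6 odd, so a5 + a6 must be even. Constraint 6 says a5 + a6 is odd — contradiction.

Unsatisfiable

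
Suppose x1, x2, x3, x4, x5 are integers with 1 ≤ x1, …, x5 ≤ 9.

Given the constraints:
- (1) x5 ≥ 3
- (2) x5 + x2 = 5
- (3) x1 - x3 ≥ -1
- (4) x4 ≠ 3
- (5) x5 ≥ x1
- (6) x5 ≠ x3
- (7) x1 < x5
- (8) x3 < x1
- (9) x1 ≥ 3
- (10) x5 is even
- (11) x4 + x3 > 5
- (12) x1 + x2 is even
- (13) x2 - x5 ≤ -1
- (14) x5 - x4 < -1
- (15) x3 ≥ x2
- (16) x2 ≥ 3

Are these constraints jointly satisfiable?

Unsatisfiable

From constraints 5 and 9: x5 ≥ x1 ≥ 3. From constraint 16: x2 ≥ 3. Hence x5 + x2 ≥ 6. But constraint 2 requires x5 + x2 = 5, and 5 < 6. Contradiction.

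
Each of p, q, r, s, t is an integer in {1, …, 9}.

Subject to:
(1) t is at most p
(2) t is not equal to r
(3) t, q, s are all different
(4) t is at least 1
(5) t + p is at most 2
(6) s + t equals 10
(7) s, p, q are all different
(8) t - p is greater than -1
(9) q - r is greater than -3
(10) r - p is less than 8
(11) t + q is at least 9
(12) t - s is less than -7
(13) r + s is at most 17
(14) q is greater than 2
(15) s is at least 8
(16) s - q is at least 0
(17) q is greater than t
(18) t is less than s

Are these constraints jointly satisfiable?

Satisfiable

Setting (p, q, r, s, t) = (1, 8, 8, 9, 1) satisfies everything: constraint 5: t + p = 2; constraint 6: s + t = 10; constraint 8: t - p = 0, and the others follow.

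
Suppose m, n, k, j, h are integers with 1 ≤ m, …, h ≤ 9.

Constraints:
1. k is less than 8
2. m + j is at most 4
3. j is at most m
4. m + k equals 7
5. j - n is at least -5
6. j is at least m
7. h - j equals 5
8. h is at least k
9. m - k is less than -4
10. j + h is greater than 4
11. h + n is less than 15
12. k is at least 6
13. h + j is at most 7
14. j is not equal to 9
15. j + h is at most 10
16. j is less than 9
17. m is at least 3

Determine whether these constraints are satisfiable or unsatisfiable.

Unsatisfiable

From constraints 8 and 12: h ≥ k ≥ 6. From constraints 6 and 17: j ≥ m ≥ 3. Hence h + j ≥ 9. But constraint 13 requires h + j ≤ 7, and 7 < 9. Contradiction.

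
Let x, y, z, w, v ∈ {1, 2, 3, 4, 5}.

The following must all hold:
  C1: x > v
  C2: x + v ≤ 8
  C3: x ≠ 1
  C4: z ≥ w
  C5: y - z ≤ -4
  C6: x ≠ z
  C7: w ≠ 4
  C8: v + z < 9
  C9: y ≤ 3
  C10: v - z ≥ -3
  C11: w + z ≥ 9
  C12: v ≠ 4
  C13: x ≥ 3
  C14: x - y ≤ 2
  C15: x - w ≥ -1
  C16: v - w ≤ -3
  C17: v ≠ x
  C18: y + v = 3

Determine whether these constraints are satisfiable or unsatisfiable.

Constraints 5, 10, 14, 15, and 16 give y − x ≥ -2, x − w ≥ -1, w − v ≥ 3, v − z ≥ -3, z − y ≥ 4.
Adding all 5 inequalities: the left sides telescope to 0, and the right sides sum to (-2) + (-1) + 3 + (-3) + 4 = 1. So 0 ≥ 1, which is false.

Unsatisfiable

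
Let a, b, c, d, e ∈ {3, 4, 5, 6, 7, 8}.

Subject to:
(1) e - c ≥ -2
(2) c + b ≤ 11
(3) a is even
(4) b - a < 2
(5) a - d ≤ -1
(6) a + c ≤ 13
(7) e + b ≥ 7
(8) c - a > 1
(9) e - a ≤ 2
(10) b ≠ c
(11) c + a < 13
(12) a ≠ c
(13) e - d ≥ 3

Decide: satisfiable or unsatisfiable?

Constraints 5, 9, and 13 give a − e ≥ -2, e − d ≥ 3, d − a ≥ 1.
Adding all 3 inequalities: the left sides telescope to 0, and the right sides sum to (-2) + 3 + 1 = 2. So 0 ≥ 2, which is false.

Unsatisfiable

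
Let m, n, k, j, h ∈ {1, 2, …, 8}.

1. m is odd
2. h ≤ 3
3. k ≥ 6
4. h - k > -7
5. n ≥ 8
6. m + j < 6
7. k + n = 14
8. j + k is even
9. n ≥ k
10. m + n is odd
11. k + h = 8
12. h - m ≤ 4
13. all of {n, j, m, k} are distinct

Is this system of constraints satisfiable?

Take m = 1, n = 8, k = 6, j = 2, h = 2. Then constraint 4: h - k = -4; constraint 6: m + j = 3; constraint 7: k + n = 14, and every other listed constraint is also met.

Satisfiable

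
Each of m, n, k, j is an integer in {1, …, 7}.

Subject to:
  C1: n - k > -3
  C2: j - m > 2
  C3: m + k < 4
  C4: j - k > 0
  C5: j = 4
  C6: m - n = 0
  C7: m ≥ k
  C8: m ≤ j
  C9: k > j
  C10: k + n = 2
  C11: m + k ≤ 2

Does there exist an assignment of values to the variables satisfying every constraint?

Unsatisfiable

Constraints 7, 8, and 9 give m ≤ j, j < k, k ≤ m. Chaining: m ≤ j < k ≤ m, which forces m < m — impossible.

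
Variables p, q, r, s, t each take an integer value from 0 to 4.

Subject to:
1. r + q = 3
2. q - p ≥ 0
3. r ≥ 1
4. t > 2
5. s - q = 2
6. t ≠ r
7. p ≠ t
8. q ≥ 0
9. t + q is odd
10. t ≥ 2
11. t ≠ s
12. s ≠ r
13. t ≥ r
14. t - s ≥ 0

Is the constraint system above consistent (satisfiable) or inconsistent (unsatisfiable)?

The assignment p = 0, q = 1, r = 2, s = 3, t = 4 works:
  constraint 1 holds since r + q = 3.
  constraint 2 holds since q - p = 1.
The rest check out directly.

Satisfiable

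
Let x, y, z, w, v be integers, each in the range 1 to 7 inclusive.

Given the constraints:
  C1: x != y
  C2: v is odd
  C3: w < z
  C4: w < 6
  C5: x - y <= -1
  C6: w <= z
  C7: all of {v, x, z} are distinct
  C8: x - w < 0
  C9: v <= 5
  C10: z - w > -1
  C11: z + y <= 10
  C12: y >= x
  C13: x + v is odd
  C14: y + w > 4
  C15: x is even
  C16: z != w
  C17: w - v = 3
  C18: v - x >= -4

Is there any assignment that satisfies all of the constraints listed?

Setting (x, y, z, w, v) = (2, 3, 5, 4, 1) satisfies everything: constraint 5: x - y = -1; constraint 8: x - w = -2; constraint 10: z - w = 1, and the others follow.

Satisfiable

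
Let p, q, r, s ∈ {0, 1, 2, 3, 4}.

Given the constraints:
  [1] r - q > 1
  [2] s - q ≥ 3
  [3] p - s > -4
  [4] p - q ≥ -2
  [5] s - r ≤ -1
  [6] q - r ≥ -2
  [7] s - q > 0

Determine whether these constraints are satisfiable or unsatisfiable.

Constraints 2, 5, and 6 give q − r ≥ -2, r − s ≥ 1, s − q ≥ 3.
Adding all 3 inequalities: the left sides telescope to 0, and the right sides sum to (-2) + 1 + 3 = 2. So 0 ≥ 2, which is false.

Unsatisfiable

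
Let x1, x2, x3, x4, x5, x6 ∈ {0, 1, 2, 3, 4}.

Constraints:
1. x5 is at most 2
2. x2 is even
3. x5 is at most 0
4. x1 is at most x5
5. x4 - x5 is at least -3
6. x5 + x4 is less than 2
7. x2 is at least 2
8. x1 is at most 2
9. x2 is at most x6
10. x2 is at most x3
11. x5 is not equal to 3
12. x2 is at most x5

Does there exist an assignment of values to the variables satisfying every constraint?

Unsatisfiable

From constraints 7 and 12: x5 ≥ x2 and x2 ≥ 2, so x5 ≥ 2. From constraint 3: x5 ≤ 0. But 0 < 2, so no value of x5 works.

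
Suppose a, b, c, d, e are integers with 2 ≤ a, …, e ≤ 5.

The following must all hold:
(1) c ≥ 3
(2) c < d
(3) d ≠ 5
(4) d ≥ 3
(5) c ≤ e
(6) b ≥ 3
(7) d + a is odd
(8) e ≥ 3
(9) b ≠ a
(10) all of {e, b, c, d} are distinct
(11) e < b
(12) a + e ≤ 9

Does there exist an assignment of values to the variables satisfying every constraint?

Constraints 1, 4, 6, and 8 confine each of e, b, c, d to the 3 values {3, …, 5} (the domain already gives each ≤ 5).
Constraint 10 requires all 4 of them to be distinct, but only 3 values are available — impossible by the pigeonhole principle.

Unsatisfiable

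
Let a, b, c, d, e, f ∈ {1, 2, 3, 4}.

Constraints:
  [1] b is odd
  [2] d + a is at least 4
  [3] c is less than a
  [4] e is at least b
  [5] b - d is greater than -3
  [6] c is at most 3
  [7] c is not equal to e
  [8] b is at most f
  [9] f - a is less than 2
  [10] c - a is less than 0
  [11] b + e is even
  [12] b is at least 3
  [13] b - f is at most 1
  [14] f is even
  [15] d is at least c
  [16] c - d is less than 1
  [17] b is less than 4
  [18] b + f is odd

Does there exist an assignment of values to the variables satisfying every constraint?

Satisfiable

Try a = 3, b = 3, c = 1, d = 3, e = 3, f = 4.
Check constraint 2: d + a = 6; constraint 5: b - d = 0; constraint 9: f - a = 1. The remaining constraints are straightforward to verify.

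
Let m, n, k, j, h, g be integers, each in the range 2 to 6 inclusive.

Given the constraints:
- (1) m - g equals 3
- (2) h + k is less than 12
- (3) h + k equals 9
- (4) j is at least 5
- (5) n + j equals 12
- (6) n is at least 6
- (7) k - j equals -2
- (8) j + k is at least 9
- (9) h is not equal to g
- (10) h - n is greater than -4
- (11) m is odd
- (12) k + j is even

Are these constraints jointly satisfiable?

Setting (m, n, k, j, h, g) = (5, 6, 4, 6, 5, 2) satisfies everything: constraint 1: m - g = 3; constraint 2: h + k = 9; constraint 3: h + k = 9, and the others follow.

Satisfiable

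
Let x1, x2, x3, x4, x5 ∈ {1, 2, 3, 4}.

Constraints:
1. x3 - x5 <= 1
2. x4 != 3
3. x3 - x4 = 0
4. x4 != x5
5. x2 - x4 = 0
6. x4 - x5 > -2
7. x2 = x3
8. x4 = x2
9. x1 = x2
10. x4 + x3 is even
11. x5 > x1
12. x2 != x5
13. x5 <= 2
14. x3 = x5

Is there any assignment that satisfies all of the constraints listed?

From constraints 7, 8, and 14, x4 = x2 = x3 = x5, so x4 = x5. But constraint 4 says x4 ≠ x5. Contradiction.

Unsatisfiable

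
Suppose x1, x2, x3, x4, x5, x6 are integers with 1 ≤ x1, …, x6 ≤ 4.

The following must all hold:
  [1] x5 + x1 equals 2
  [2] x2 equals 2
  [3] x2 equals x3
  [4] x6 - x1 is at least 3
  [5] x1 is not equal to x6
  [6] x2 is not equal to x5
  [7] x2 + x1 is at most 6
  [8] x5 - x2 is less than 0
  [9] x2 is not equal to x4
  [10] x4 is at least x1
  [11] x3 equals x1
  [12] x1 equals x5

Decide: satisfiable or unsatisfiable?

Unsatisfiable

From constraints 3, 11, and 12, x2 = x3 = x1 = x5, so x2 = x5. But constraint 6 says x2 ≠ x5. Contradiction.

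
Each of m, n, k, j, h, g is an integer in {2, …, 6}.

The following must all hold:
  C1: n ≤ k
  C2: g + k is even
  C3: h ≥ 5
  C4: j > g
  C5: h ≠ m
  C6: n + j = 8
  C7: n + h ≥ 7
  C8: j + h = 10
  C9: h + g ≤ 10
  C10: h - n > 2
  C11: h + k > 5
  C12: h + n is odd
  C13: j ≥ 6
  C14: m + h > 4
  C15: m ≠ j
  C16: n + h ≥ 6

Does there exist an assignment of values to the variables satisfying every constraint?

From constraint 13: j ≥ 6. From constraint 3: h ≥ 5. Hence j + h ≥ 11. But constraint 8 requires j + h = 10, and 10 < 11. Contradiction.

Unsatisfiable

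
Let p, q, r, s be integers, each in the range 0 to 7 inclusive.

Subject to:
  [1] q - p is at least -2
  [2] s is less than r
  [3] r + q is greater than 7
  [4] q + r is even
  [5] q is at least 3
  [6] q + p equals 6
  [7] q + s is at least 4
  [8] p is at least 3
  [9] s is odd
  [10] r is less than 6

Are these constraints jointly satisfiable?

One satisfying assignment is p = 3, q = 3, r = 5, s = 3.
For the less obvious constraints — constraint 1: q - p = 0; constraint 3: r + q = 8 — and the others hold by inspection.

Satisfiable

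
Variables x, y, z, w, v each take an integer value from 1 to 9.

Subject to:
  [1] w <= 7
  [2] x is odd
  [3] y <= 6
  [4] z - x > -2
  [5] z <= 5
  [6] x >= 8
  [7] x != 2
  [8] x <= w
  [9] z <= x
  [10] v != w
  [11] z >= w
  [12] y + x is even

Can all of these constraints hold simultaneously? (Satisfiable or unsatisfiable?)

From constraints 6 and 8: w ≥ x and x ≥ 8, so w ≥ 8. From constraints 5 and 11: w ≤ z and z ≤ 5, so w ≤ 5. But 5 < 8, so no value of w works.

Unsatisfiable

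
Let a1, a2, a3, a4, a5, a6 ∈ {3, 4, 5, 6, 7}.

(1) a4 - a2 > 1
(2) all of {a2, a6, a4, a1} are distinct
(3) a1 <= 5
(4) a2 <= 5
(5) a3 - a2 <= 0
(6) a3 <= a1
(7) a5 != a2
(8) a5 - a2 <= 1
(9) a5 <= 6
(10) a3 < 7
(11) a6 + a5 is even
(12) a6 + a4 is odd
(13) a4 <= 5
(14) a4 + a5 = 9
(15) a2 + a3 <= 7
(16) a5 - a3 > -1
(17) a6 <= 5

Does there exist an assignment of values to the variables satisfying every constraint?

Unsatisfiable

Constraints 3, 4, 13, and 17 confine each of a2, a6, a4, a1 to the 3 values {3, …, 5} (the domain already gives each ≥ 3).
Constraint 2 requires all 4 of them to be distinct, but only 3 values are available — impossible by the pigeonhole principle.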